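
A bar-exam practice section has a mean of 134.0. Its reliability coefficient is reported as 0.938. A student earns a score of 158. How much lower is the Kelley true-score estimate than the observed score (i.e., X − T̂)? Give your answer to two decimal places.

T̂ = ρX + (1 − ρ)μ
  = 0.938 × 158 + 0.062 × 134.0
  = 148.204 + 8.3080
  = 156.5120
  ≈ 156.512
X − T̂ = 158 − 156.512 = 1.488 → 1.49

1.49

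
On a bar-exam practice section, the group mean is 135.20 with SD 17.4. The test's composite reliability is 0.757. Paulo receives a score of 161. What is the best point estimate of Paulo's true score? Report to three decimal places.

154.731

Regress the observed score toward the mean by the unreliability: T̂ = 0.757·161 + 0.243·135.20 = 121.877 + 32.85360 = 154.7306.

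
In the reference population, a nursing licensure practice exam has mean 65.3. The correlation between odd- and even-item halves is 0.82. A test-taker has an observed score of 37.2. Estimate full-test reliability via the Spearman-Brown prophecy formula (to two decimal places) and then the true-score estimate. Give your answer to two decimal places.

40.01

Spearman-Brown: ρ = 2r/(1 + r) = 2(0.82)/(1 + 0.82) = 1.640/1.82 = 0.9011 → 0.90
T̂ = ρX + (1 − ρ)μ
  = 0.90 × 37.2 + 0.10 × 65.3
  = 33.480 + 6.530
  = 40.010
  ≈ 40.01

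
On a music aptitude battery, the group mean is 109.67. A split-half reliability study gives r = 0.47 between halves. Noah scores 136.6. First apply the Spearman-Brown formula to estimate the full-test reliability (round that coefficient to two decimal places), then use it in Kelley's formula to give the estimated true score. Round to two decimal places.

126.91

Spearman-Brown: ρ = 2r/(1 + r) = 2(0.47)/(1 + 0.47) = 0.940/1.47 = 0.6395 → 0.64
T̂ = ρX + (1 − ρ)μ
  = 0.64 × 136.6 + 0.36 × 109.67
  = 87.424 + 39.4812
  = 126.905
  ≈ 126.91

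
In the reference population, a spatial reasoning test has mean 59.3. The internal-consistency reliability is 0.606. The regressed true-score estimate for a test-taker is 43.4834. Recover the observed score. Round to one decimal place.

33.2

T̂ = ρX + (1 − ρ)μ  ⇒  X = (T̂ − (1 − ρ)μ) / ρ
X = (43.4834 − 0.394 × 59.3) / 0.606 = (43.4834 − 23.3642) / 0.606 = 20.1192 / 0.606 = 33.200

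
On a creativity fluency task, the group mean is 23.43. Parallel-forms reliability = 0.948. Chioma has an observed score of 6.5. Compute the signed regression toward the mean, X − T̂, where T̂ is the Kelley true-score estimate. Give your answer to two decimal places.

Kelley's formula gives T̂ = 0.948·6.5 + 0.052·23.43 = 6.1620 + 1.21836 = 7.3804.
X − T̂ = 6.5 − 7.380 = -0.880 → -0.88

-0.88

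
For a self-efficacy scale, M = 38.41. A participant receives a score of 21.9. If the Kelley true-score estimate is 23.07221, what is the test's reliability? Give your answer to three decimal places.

0.929

T̂ = ρX + (1 − ρ)μ  ⇒  T̂ − μ = ρ(X − μ)
ρ = (T̂ − μ)/(X − μ) = (23.07221 − 38.41) / (21.9 − 38.41) = -15.33779 / -16.51 = 0.92900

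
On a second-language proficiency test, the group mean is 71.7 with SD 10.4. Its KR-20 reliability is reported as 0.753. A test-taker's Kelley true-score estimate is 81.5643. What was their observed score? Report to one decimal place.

T̂ = ρX + (1 − ρ)μ  ⇒  X = (T̂ − (1 − ρ)μ) / ρ
X = (81.5643 − 0.247 × 71.7) / 0.753 = (81.5643 − 17.7099) / 0.753 = 63.8544 / 0.753 = 84.800

84.8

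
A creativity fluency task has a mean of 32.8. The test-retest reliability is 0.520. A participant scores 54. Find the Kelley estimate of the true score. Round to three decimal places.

43.824

Kelley's formula gives T̂ = 0.520·54 + 0.480·32.8 = 28.080 + 15.7440 = 43.8240.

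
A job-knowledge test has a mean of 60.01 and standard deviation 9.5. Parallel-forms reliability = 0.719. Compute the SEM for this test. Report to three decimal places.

5.036

SEM = SD · √(1 − ρ) = 9.5 × √0.281 = 9.5 × 0.5301 = 5.0359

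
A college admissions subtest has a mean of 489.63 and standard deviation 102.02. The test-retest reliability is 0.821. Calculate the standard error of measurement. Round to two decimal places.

SEM = SD · √(1 − ρ) = 102.02 × √0.179 = 102.02 × 0.4231 = 43.163

43.16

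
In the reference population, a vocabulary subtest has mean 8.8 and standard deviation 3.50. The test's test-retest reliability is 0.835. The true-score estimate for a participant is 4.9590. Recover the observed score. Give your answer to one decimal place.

T̂ = ρX + (1 − ρ)μ  ⇒  X = (T̂ − (1 − ρ)μ) / ρ
X = (4.9590 − 0.165 × 8.8) / 0.835 = (4.9590 − 1.4520) / 0.835 = 3.5070 / 0.835 = 4.200

4.2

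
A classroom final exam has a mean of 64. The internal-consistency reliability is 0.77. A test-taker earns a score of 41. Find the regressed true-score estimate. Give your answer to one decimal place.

46.3

T̂ = ρX + (1 − ρ)μ
  = 0.77 × 41 + 0.23 × 64
  = 31.57 + 14.72
  = 46.29
  ≈ 46.3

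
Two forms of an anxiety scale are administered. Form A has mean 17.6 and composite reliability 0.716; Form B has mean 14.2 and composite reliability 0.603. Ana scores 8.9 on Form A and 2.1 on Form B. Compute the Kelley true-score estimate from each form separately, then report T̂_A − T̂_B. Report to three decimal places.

T̂_A = 0.716(8.9) + 0.284(17.6) = 11.37080
T̂_B = 0.603(2.1) + 0.397(14.2) = 6.90370
T̂_A − T̂_B = 4.46710

4.467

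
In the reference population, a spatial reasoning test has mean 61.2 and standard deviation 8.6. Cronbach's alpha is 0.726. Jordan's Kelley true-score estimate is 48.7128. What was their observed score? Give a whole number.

T̂ = ρX + (1 − ρ)μ  ⇒  X = (T̂ − (1 − ρ)μ) / ρ
X = (48.7128 − 0.274 × 61.2) / 0.726 = (48.7128 − 16.7688) / 0.726 = 31.9440 / 0.726 = 44.00

44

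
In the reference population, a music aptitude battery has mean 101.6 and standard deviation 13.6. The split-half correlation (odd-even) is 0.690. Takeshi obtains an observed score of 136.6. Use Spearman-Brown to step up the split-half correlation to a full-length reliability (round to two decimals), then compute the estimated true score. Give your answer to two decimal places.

130.30

Spearman-Brown: ρ = 2r/(1 + r) = 2(0.690)/(1 + 0.690) = 1.3800/1.690 = 0.8166 → 0.82
T̂ = ρX + (1 − ρ)μ
  = 0.82 × 136.6 + 0.18 × 101.6
  = 112.012 + 18.288
  = 130.300
  ≈ 130.30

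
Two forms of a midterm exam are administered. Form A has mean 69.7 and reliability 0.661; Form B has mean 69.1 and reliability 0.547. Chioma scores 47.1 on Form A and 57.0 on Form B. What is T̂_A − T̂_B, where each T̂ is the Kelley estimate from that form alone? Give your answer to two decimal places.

-7.72

T̂_A = 0.661(47.1) + 0.339(69.7) = 54.7614
T̂_B = 0.547(57.0) + 0.453(69.1) = 62.4813
T̂_A − T̂_B = -7.7199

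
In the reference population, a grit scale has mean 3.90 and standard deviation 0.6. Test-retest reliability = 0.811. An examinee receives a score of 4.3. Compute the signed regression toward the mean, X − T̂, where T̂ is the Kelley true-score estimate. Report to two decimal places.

0.08

T̂ = 0.811(4.3) + 0.189(3.90) = 3.4873 + 0.73710 = 4.2244 → 4.224
X − T̂ = 4.3 − 4.224 = 0.076 → 0.08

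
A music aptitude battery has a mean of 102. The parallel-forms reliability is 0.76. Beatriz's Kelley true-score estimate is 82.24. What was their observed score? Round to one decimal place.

76.0

T̂ = ρX + (1 − ρ)μ  ⇒  X = (T̂ − (1 − ρ)μ) / ρ
X = (82.24 − 0.24 × 102) / 0.76 = (82.24 − 24.48) / 0.76 = 57.76 / 0.76 = 76.000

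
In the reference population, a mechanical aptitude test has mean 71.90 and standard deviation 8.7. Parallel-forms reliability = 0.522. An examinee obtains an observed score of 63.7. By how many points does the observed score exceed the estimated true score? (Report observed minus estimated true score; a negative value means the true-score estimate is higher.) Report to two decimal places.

T̂ = 0.522(63.7) + 0.478(71.90) = 33.2514 + 34.36820 = 67.6196 → 67.620
X − T̂ = 63.7 − 67.620 = -3.920 → -3.92

-3.92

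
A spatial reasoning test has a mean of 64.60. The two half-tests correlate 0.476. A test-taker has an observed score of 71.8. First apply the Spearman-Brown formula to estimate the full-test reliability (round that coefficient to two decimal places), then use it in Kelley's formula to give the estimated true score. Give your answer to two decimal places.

Spearman-Brown: ρ = 2r/(1 + r) = 2(0.476)/(1 + 0.476) = 0.9520/1.476 = 0.6450 → 0.64
T̂ = ρX + (1 − ρ)μ
  = 0.64 × 71.8 + 0.36 × 64.60
  = 45.952 + 23.2560
  = 69.208
  ≈ 69.21

69.21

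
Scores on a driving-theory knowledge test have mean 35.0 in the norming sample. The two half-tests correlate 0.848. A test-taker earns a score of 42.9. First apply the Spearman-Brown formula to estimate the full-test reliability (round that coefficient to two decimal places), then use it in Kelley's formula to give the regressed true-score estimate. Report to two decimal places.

Spearman-Brown: ρ = 2r/(1 + r) = 2(0.848)/(1 + 0.848) = 1.6960/1.848 = 0.9177 → 0.92
Weight the observed score by reliability and the mean by (1 − reliability): T̂ = 0.92·42.9 + 0.08·35.0 = 39.468 + 2.800 = 42.268.

42.27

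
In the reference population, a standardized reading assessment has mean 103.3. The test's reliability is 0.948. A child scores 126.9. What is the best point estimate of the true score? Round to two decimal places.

125.67

T̂ = 0.948(126.9) + 0.052(103.3) = 120.3012 + 5.3716 = 125.673 → 125.67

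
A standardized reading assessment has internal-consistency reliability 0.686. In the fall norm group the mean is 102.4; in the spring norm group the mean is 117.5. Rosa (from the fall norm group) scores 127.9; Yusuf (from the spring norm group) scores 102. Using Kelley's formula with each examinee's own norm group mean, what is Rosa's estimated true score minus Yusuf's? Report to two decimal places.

13.03

T̂_Rosa = 0.686(127.9) + 0.314(102.4) = 119.8930
T̂_Yusuf = 0.686(102) + 0.314(117.5) = 106.8670
Difference = 119.8930 − 106.8670 = 13.0260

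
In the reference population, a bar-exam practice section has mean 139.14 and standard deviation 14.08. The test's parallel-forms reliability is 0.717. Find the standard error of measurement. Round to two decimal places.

SEM = SD · √(1 − ρ) = 14.08 × √0.283 = 14.08 × 0.5320 = 7.490

7.49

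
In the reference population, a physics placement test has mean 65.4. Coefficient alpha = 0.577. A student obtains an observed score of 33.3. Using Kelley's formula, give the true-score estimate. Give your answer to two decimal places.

46.88

T̂ = ρX + (1 − ρ)μ
  = 0.577 × 33.3 + 0.423 × 65.4
  = 19.2141 + 27.6642
  = 46.878
  ≈ 46.88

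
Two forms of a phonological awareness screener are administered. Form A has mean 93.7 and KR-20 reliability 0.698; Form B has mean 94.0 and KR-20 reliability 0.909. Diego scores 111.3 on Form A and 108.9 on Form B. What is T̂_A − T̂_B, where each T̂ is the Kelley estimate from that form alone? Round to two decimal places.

T̂_A = 0.698(111.3) + 0.302(93.7) = 105.9848
T̂_B = 0.909(108.9) + 0.091(94.0) = 107.5441
T̂_A − T̂_B = -1.5593

-1.56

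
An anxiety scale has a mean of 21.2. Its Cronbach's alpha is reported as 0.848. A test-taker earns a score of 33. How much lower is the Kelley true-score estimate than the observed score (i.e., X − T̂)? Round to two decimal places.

T̂ = 0.848(33) + 0.152(21.2) = 27.984 + 3.2224 = 31.2064 → 31.206
X − T̂ = 33 − 31.206 = 1.794 → 1.79

1.79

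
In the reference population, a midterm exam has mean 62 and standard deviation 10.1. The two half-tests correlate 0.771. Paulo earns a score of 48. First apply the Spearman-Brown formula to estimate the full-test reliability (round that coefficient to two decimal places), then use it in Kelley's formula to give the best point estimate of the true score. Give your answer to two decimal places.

49.82

Spearman-Brown: ρ = 2r/(1 + r) = 2(0.771)/(1 + 0.771) = 1.5420/1.771 = 0.8707 → 0.87
T̂ = 0.87(48) + 0.13(62) = 41.76 + 8.06 = 49.820 → 49.82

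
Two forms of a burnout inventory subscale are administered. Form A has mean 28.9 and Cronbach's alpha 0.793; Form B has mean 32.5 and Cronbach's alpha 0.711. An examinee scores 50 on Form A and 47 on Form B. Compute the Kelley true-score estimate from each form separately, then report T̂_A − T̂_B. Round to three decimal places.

2.823

T̂_A = 0.793(50) + 0.207(28.9) = 45.63230
T̂_B = 0.711(47) + 0.289(32.5) = 42.80950
T̂_A − T̂_B = 2.82280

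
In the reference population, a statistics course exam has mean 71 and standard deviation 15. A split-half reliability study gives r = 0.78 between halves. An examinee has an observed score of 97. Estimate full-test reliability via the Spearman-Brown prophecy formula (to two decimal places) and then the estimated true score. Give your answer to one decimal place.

93.9

Spearman-Brown: ρ = 2r/(1 + r) = 2(0.78)/(1 + 0.78) = 1.560/1.78 = 0.8764 → 0.88
Weight the observed score by reliability and the mean by (1 − reliability): T̂ = 0.88·97 + 0.12·71 = 85.36 + 8.52 = 93.88.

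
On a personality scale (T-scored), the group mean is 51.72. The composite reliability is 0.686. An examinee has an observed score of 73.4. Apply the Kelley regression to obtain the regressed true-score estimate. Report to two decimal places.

Weight the observed score by reliability and the mean by (1 − reliability): T̂ = 0.686·73.4 + 0.314·51.72 = 50.3524 + 16.24008 = 66.592.

66.59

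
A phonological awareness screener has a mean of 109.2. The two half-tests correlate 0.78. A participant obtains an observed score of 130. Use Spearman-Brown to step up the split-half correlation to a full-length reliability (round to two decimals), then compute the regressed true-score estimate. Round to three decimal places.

Spearman-Brown: ρ = 2r/(1 + r) = 2(0.78)/(1 + 0.78) = 1.560/1.78 = 0.8764 → 0.88
T̂ = ρX + (1 − ρ)μ
  = 0.88 × 130 + 0.12 × 109.2
  = 114.40 + 13.104
  = 127.5040
  ≈ 127.504

127.504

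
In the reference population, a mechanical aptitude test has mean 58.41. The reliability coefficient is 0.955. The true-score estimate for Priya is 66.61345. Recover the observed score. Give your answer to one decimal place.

67.0

T̂ = ρX + (1 − ρ)μ  ⇒  X = (T̂ − (1 − ρ)μ) / ρ
X = (66.61345 − 0.045 × 58.41) / 0.955 = (66.61345 − 2.62845) / 0.955 = 63.98500 / 0.955 = 67.000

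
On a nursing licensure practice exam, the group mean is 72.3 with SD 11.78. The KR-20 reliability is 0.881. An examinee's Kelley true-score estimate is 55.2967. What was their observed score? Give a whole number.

53

T̂ = ρX + (1 − ρ)μ  ⇒  X = (T̂ − (1 − ρ)μ) / ρ
X = (55.2967 − 0.119 × 72.3) / 0.881 = (55.2967 − 8.6037) / 0.881 = 46.6930 / 0.881 = 53.00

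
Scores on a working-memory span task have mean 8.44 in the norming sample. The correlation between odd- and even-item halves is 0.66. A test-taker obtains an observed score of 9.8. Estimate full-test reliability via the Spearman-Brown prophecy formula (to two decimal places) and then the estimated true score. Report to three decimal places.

Spearman-Brown: ρ = 2r/(1 + r) = 2(0.66)/(1 + 0.66) = 1.320/1.66 = 0.7952 → 0.80
T̂ = ρX + (1 − ρ)μ
  = 0.80 × 9.8 + 0.20 × 8.44
  = 7.840 + 1.6880
  = 9.5280
  ≈ 9.528

9.528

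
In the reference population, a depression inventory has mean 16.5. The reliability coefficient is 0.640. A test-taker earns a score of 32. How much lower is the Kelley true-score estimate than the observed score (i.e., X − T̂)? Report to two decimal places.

5.58

Kelley's formula gives T̂ = 0.640·32 + 0.360·16.5 = 20.480 + 5.9400 = 26.4200.
X − T̂ = 32 − 26.420 = 5.580 → 5.58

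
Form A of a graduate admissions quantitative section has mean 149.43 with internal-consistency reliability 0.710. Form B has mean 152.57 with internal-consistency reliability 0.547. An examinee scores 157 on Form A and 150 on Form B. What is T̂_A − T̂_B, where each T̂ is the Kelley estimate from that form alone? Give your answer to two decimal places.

3.64

T̂_A = 0.710(157) + 0.290(149.43) = 154.8047
T̂_B = 0.547(150) + 0.453(152.57) = 151.1642
T̂_A − T̂_B = 3.6405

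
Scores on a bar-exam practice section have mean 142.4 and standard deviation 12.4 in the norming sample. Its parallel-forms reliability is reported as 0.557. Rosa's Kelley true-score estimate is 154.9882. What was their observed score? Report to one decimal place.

T̂ = ρX + (1 − ρ)μ  ⇒  X = (T̂ − (1 − ρ)μ) / ρ
X = (154.9882 − 0.443 × 142.4) / 0.557 = (154.9882 − 63.0832) / 0.557 = 91.9050 / 0.557 = 165.000

165.0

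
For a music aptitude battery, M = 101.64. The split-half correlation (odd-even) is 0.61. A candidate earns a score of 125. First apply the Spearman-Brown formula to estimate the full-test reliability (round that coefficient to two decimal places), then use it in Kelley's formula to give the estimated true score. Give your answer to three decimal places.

119.394

Spearman-Brown: ρ = 2r/(1 + r) = 2(0.61)/(1 + 0.61) = 1.220/1.61 = 0.7578 → 0.76
T̂ = ρX + (1 − ρ)μ
  = 0.76 × 125 + 0.24 × 101.64
  = 95.00 + 24.3936
  = 119.3936
  ≈ 119.394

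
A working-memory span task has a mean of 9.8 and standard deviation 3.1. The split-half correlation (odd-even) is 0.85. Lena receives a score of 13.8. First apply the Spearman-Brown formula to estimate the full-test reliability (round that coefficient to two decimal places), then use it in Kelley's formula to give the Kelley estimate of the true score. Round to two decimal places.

Spearman-Brown: ρ = 2r/(1 + r) = 2(0.85)/(1 + 0.85) = 1.700/1.85 = 0.9189 → 0.92
Regress the observed score toward the mean by the unreliability: T̂ = 0.92·13.8 + 0.08·9.8 = 12.696 + 0.784 = 13.480.

13.48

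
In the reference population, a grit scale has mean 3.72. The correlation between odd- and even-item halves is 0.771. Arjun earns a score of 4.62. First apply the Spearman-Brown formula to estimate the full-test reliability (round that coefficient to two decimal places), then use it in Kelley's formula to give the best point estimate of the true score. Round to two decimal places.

4.50

Spearman-Brown: ρ = 2r/(1 + r) = 2(0.771)/(1 + 0.771) = 1.5420/1.771 = 0.8707 → 0.87
Weight the observed score by reliability and the mean by (1 − reliability): T̂ = 0.87·4.62 + 0.13·3.72 = 4.0194 + 0.4836 = 4.503.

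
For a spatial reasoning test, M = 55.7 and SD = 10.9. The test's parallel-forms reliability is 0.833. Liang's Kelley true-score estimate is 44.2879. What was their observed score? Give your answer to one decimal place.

T̂ = ρX + (1 − ρ)μ  ⇒  X = (T̂ − (1 − ρ)μ) / ρ
X = (44.2879 − 0.167 × 55.7) / 0.833 = (44.2879 − 9.3019) / 0.833 = 34.9860 / 0.833 = 42.000

42.0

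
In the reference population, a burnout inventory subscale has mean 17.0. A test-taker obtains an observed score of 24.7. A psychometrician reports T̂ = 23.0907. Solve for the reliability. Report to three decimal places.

0.791

T̂ = ρX + (1 − ρ)μ  ⇒  T̂ − μ = ρ(X − μ)
ρ = (T̂ − μ)/(X − μ) = (23.0907 − 17.0) / (24.7 − 17.0) = 6.0907 / 7.7 = 0.79100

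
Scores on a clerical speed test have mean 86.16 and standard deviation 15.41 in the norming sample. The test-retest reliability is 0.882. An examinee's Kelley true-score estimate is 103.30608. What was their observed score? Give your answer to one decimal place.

105.6

T̂ = ρX + (1 − ρ)μ  ⇒  X = (T̂ − (1 − ρ)μ) / ρ
X = (103.30608 − 0.118 × 86.16) / 0.882 = (103.30608 − 10.16688) / 0.882 = 93.13920 / 0.882 = 105.600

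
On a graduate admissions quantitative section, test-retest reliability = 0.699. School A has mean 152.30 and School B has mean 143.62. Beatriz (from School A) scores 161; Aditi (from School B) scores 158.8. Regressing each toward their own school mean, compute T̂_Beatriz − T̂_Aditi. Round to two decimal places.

4.15

T̂_Beatriz = 0.699(161) + 0.301(152.30) = 158.3813
T̂_Aditi = 0.699(158.8) + 0.301(143.62) = 154.2308
Difference = 158.3813 − 154.2308 = 4.1505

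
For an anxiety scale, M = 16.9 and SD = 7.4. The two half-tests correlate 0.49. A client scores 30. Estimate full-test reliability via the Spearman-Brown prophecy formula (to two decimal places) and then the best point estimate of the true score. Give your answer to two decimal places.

Spearman-Brown: ρ = 2r/(1 + r) = 2(0.49)/(1 + 0.49) = 0.980/1.49 = 0.6577 → 0.66
T̂ = ρX + (1 − ρ)μ
  = 0.66 × 30 + 0.34 × 16.9
  = 19.80 + 5.746
  = 25.546
  ≈ 25.55

25.55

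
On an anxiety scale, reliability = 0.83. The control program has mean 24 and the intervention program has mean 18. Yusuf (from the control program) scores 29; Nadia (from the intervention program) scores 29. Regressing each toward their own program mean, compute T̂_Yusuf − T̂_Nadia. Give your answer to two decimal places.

T̂_Yusuf = 0.83(29) + 0.17(24) = 28.1500
T̂_Nadia = 0.83(29) + 0.17(18) = 27.1300
Difference = 28.1500 − 27.1300 = 1.0200

1.02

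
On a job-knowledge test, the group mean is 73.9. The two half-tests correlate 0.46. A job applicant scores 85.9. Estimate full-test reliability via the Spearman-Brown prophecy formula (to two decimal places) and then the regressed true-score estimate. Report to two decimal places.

Spearman-Brown: ρ = 2r/(1 + r) = 2(0.46)/(1 + 0.46) = 0.920/1.46 = 0.6301 → 0.63
T̂ = 0.63(85.9) + 0.37(73.9) = 54.117 + 27.343 = 81.460 → 81.46

81.46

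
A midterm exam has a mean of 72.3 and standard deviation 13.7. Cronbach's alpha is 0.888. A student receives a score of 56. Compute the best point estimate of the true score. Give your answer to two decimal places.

T̂ = ρX + (1 − ρ)μ
  = 0.888 × 56 + 0.112 × 72.3
  = 49.728 + 8.0976
  = 57.826
  ≈ 57.83

57.83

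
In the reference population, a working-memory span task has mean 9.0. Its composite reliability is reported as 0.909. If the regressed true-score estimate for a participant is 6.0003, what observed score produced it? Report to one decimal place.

T̂ = ρX + (1 − ρ)μ  ⇒  X = (T̂ − (1 − ρ)μ) / ρ
X = (6.0003 − 0.091 × 9.0) / 0.909 = (6.0003 − 0.8190) / 0.909 = 5.1813 / 0.909 = 5.700

5.7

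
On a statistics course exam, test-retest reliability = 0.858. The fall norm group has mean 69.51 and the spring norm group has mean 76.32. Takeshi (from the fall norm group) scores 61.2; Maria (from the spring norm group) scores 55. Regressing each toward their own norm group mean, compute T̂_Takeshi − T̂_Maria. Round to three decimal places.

T̂_Takeshi = 0.858(61.2) + 0.142(69.51) = 62.38002
T̂_Maria = 0.858(55) + 0.142(76.32) = 58.02744
Difference = 62.38002 − 58.02744 = 4.35258

4.353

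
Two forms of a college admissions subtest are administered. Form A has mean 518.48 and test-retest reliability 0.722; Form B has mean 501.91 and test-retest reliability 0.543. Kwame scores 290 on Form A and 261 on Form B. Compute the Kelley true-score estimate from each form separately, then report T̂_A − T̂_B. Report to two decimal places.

-17.58

T̂_A = 0.722(290) + 0.278(518.48) = 353.5174
T̂_B = 0.543(261) + 0.457(501.91) = 371.0959
T̂_A − T̂_B = -17.5784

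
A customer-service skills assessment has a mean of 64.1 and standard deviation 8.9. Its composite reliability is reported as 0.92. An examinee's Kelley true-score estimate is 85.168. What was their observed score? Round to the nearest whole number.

87

T̂ = ρX + (1 − ρ)μ  ⇒  X = (T̂ − (1 − ρ)μ) / ρ
X = (85.168 − 0.08 × 64.1) / 0.92 = (85.168 − 5.128) / 0.92 = 80.040 / 0.92 = 87.00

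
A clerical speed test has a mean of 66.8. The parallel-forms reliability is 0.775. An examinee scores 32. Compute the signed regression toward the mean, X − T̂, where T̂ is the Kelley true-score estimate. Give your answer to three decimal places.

T̂ = 0.775(32) + 0.225(66.8) = 24.800 + 15.0300 = 39.83000 → 39.8300
X − T̂ = 32 − 39.8300 = -7.8300 → -7.830

-7.830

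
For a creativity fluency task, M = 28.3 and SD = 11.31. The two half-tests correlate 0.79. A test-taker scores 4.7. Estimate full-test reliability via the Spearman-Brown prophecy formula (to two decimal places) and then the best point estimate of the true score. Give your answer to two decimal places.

Spearman-Brown: ρ = 2r/(1 + r) = 2(0.79)/(1 + 0.79) = 1.580/1.79 = 0.8827 → 0.88
T̂ = ρX + (1 − ρ)μ
  = 0.88 × 4.7 + 0.12 × 28.3
  = 4.136 + 3.396
  = 7.532
  ≈ 7.53

7.53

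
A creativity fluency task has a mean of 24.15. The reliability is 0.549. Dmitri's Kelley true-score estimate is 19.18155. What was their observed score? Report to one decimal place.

T̂ = ρX + (1 − ρ)μ  ⇒  X = (T̂ − (1 − ρ)μ) / ρ
X = (19.18155 − 0.451 × 24.15) / 0.549 = (19.18155 − 10.89165) / 0.549 = 8.28990 / 0.549 = 15.100

15.1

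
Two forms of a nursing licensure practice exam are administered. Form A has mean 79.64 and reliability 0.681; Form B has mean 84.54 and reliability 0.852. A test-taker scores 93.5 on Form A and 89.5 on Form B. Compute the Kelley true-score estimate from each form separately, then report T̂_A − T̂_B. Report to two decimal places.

T̂_A = 0.681(93.5) + 0.319(79.64) = 89.0787
T̂_B = 0.852(89.5) + 0.148(84.54) = 88.7659
T̂_A − T̂_B = 0.3127

0.31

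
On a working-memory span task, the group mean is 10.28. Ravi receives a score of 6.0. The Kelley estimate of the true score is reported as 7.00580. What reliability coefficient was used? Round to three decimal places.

0.765

T̂ = ρX + (1 − ρ)μ  ⇒  T̂ − μ = ρ(X − μ)
ρ = (T̂ − μ)/(X − μ) = (7.00580 − 10.28) / (6.0 − 10.28) = -3.27420 / -4.28 = 0.76500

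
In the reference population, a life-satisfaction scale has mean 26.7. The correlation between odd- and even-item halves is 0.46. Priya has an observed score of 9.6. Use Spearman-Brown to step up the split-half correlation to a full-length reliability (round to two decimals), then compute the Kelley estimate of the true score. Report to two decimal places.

Spearman-Brown: ρ = 2r/(1 + r) = 2(0.46)/(1 + 0.46) = 0.920/1.46 = 0.6301 → 0.63
T̂ = ρX + (1 − ρ)μ
  = 0.63 × 9.6 + 0.37 × 26.7
  = 6.048 + 9.879
  = 15.927
  ≈ 15.93

15.93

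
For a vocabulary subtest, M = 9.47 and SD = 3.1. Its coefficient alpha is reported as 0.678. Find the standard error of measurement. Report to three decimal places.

1.759

SEM = SD · √(1 − ρ) = 3.1 × √0.322 = 3.1 × 0.5675 = 1.7591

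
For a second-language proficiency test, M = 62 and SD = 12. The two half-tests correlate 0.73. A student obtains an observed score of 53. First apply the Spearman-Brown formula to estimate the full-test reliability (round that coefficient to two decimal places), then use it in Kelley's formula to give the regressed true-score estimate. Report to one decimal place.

Spearman-Brown: ρ = 2r/(1 + r) = 2(0.73)/(1 + 0.73) = 1.460/1.73 = 0.8439 → 0.84
T̂ = ρX + (1 − ρ)μ
  = 0.84 × 53 + 0.16 × 62
  = 44.52 + 9.92
  = 54.44
  ≈ 54.4

54.4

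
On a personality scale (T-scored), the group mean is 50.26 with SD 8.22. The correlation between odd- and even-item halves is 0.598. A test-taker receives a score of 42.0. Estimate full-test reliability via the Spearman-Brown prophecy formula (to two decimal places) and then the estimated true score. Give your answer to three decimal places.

Spearman-Brown: ρ = 2r/(1 + r) = 2(0.598)/(1 + 0.598) = 1.1960/1.598 = 0.7484 → 0.75
T̂ = ρX + (1 − ρ)μ
  = 0.75 × 42.0 + 0.25 × 50.26
  = 31.500 + 12.5650
  = 44.0650
  ≈ 44.065

44.065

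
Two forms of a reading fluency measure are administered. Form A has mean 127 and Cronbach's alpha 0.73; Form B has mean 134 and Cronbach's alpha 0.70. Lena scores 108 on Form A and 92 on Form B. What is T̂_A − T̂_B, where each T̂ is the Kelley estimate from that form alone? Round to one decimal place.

8.5

T̂_A = 0.73(108) + 0.27(127) = 113.130
T̂_B = 0.70(92) + 0.30(134) = 104.600
T̂_A − T̂_B = 8.530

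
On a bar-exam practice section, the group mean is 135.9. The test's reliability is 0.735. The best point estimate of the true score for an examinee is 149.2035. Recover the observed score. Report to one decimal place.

T̂ = ρX + (1 − ρ)μ  ⇒  X = (T̂ − (1 − ρ)μ) / ρ
X = (149.2035 − 0.265 × 135.9) / 0.735 = (149.2035 − 36.0135) / 0.735 = 113.1900 / 0.735 = 154.000

154.0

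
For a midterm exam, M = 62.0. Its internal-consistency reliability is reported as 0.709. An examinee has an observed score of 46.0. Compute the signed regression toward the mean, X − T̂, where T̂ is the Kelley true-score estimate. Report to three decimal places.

Regress the observed score toward the mean by the unreliability: T̂ = 0.709·46.0 + 0.291·62.0 = 32.6140 + 18.0420 = 50.65600.
X − T̂ = 46.0 − 50.6560 = -4.6560 → -4.656

-4.656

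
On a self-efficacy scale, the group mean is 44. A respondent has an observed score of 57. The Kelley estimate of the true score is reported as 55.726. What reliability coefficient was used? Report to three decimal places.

0.902

T̂ = ρX + (1 − ρ)μ  ⇒  T̂ − μ = ρ(X − μ)
ρ = (T̂ − μ)/(X − μ) = (55.726 − 44) / (57 − 44) = 11.726 / 13.0 = 0.90200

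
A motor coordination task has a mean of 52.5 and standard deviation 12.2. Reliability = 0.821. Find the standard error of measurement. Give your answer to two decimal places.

SEM = SD · √(1 − ρ) = 12.2 × √0.179 = 12.2 × 0.4231 = 5.162

5.16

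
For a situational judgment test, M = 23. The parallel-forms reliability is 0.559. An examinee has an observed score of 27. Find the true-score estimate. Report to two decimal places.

25.24

Kelley's formula gives T̂ = 0.559·27 + 0.441·23 = 15.093 + 10.143 = 25.236.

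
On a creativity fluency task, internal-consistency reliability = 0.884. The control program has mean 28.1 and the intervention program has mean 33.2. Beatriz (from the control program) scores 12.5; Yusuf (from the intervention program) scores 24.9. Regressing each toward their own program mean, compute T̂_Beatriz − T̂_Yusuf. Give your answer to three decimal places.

-11.553

T̂_Beatriz = 0.884(12.5) + 0.116(28.1) = 14.30960
T̂_Yusuf = 0.884(24.9) + 0.116(33.2) = 25.86280
Difference = 14.30960 − 25.86280 = -11.55320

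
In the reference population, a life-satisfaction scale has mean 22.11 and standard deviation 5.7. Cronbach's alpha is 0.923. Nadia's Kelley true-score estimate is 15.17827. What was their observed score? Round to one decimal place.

T̂ = ρX + (1 − ρ)μ  ⇒  X = (T̂ − (1 − ρ)μ) / ρ
X = (15.17827 − 0.077 × 22.11) / 0.923 = (15.17827 − 1.70247) / 0.923 = 13.47580 / 0.923 = 14.600

14.6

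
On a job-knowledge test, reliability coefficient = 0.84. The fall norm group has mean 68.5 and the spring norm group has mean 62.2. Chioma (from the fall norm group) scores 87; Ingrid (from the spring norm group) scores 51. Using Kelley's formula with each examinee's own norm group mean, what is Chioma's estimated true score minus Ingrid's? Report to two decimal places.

T̂_Chioma = 0.84(87) + 0.16(68.5) = 84.0400
T̂_Ingrid = 0.84(51) + 0.16(62.2) = 52.7920
Difference = 84.0400 − 52.7920 = 31.2480

31.25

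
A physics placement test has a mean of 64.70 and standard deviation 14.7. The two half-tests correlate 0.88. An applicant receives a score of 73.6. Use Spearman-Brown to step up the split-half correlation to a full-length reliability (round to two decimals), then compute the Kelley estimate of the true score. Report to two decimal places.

73.07

Spearman-Brown: ρ = 2r/(1 + r) = 2(0.88)/(1 + 0.88) = 1.760/1.88 = 0.9362 → 0.94
Kelley's formula gives T̂ = 0.94·73.6 + 0.06·64.70 = 69.184 + 3.8820 = 73.066.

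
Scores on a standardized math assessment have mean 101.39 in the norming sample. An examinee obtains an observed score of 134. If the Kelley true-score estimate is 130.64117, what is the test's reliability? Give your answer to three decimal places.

0.897

T̂ = ρX + (1 − ρ)μ  ⇒  T̂ − μ = ρ(X − μ)
ρ = (T̂ − μ)/(X − μ) = (130.64117 − 101.39) / (134 − 101.39) = 29.25117 / 32.61 = 0.89700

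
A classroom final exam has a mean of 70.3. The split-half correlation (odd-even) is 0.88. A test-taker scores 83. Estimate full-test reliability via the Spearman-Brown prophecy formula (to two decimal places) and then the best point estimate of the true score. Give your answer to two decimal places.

82.24

Spearman-Brown: ρ = 2r/(1 + r) = 2(0.88)/(1 + 0.88) = 1.760/1.88 = 0.9362 → 0.94
T̂ = ρX + (1 − ρ)μ
  = 0.94 × 83 + 0.06 × 70.3
  = 78.02 + 4.218
  = 82.238
  ≈ 82.24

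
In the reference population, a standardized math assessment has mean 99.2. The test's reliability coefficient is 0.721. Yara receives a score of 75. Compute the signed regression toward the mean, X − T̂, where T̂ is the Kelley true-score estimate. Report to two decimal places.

Kelley's formula gives T̂ = 0.721·75 + 0.279·99.2 = 54.075 + 27.6768 = 81.7518.
X − T̂ = 75 − 81.752 = -6.752 → -6.75

-6.75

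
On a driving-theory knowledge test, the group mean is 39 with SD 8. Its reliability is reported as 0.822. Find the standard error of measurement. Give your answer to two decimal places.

3.38

SEM = SD · √(1 − ρ) = 8 × √0.178 = 8 × 0.4219 = 3.375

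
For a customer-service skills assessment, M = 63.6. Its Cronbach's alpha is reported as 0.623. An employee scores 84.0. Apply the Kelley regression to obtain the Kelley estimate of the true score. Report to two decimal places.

76.31

Weight the observed score by reliability and the mean by (1 − reliability): T̂ = 0.623·84.0 + 0.377·63.6 = 52.3320 + 23.9772 = 76.309.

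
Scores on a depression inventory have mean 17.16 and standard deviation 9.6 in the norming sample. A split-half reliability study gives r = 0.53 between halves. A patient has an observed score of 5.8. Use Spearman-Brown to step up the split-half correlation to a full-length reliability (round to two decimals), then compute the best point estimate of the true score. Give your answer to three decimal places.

Spearman-Brown: ρ = 2r/(1 + r) = 2(0.53)/(1 + 0.53) = 1.060/1.53 = 0.6928 → 0.69
T̂ = ρX + (1 − ρ)μ
  = 0.69 × 5.8 + 0.31 × 17.16
  = 4.002 + 5.3196
  = 9.3216
  ≈ 9.322

9.322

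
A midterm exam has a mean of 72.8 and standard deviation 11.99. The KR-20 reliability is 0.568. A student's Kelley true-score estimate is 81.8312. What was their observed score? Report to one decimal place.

T̂ = ρX + (1 − ρ)μ  ⇒  X = (T̂ − (1 − ρ)μ) / ρ
X = (81.8312 − 0.432 × 72.8) / 0.568 = (81.8312 − 31.4496) / 0.568 = 50.3816 / 0.568 = 88.700

88.7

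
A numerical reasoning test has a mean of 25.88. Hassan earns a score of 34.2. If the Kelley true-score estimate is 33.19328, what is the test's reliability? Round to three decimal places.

0.879

T̂ = ρX + (1 − ρ)μ  ⇒  T̂ − μ = ρ(X − μ)
ρ = (T̂ − μ)/(X − μ) = (33.19328 − 25.88) / (34.2 − 25.88) = 7.31328 / 8.32 = 0.87900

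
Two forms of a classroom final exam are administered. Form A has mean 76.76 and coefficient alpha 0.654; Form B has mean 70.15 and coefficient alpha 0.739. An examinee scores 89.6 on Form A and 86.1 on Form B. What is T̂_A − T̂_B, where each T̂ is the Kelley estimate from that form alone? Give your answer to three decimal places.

3.220

T̂_A = 0.654(89.6) + 0.346(76.76) = 85.15736
T̂_B = 0.739(86.1) + 0.261(70.15) = 81.93705
T̂_A − T̂_B = 3.22031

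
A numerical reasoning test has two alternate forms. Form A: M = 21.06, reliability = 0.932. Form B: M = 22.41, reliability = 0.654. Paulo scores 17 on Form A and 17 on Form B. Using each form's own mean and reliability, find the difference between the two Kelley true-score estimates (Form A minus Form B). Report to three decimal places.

-1.596

T̂_A = 0.932(17) + 0.068(21.06) = 17.27608
T̂_B = 0.654(17) + 0.346(22.41) = 18.87186
T̂_A − T̂_B = -1.59578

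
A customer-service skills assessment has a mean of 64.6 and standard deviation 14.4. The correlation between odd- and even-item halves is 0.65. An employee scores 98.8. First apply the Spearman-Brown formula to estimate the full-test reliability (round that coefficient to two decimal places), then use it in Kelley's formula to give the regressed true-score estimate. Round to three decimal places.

91.618

Spearman-Brown: ρ = 2r/(1 + r) = 2(0.65)/(1 + 0.65) = 1.300/1.65 = 0.7879 → 0.79
Weight the observed score by reliability and the mean by (1 − reliability): T̂ = 0.79·98.8 + 0.21·64.6 = 78.052 + 13.566 = 91.6180.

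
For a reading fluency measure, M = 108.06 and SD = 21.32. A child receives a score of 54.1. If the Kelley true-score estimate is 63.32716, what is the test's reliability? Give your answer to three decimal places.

T̂ = ρX + (1 − ρ)μ  ⇒  T̂ − μ = ρ(X − μ)
ρ = (T̂ − μ)/(X − μ) = (63.32716 − 108.06) / (54.1 − 108.06) = -44.73284 / -53.96 = 0.82900

0.829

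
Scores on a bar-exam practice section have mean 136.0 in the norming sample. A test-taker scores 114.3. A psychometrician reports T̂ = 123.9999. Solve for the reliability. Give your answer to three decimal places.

0.553

T̂ = ρX + (1 − ρ)μ  ⇒  T̂ − μ = ρ(X − μ)
ρ = (T̂ − μ)/(X − μ) = (123.9999 − 136.0) / (114.3 − 136.0) = -12.0001 / -21.7 = 0.55300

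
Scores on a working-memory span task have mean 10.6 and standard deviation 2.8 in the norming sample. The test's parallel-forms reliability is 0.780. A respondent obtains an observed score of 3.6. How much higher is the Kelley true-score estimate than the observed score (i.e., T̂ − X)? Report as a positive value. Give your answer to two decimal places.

1.54

T̂ = ρX + (1 − ρ)μ
  = 0.780 × 3.6 + 0.220 × 10.6
  = 2.8080 + 2.3320
  = 5.1400
  ≈ 5.140
T̂ − X = 5.140 − 3.6 = 1.540 → 1.54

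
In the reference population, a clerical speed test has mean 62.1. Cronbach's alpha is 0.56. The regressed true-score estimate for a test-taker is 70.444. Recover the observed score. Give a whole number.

77

T̂ = ρX + (1 − ρ)μ  ⇒  X = (T̂ − (1 − ρ)μ) / ρ
X = (70.444 − 0.44 × 62.1) / 0.56 = (70.444 − 27.324) / 0.56 = 43.120 / 0.56 = 77.00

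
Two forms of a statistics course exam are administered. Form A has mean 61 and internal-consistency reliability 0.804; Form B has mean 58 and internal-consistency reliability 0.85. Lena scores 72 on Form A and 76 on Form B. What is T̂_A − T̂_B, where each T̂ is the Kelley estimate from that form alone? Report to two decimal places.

-3.46

T̂_A = 0.804(72) + 0.196(61) = 69.8440
T̂_B = 0.85(76) + 0.15(58) = 73.3000
T̂_A − T̂_B = -3.4560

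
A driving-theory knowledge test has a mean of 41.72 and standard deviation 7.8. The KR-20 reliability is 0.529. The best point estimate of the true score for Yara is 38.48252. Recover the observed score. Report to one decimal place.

T̂ = ρX + (1 − ρ)μ  ⇒  X = (T̂ − (1 − ρ)μ) / ρ
X = (38.48252 − 0.471 × 41.72) / 0.529 = (38.48252 − 19.65012) / 0.529 = 18.83240 / 0.529 = 35.600

35.6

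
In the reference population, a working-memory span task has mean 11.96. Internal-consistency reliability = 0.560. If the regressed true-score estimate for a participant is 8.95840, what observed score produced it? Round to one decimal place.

T̂ = ρX + (1 − ρ)μ  ⇒  X = (T̂ − (1 − ρ)μ) / ρ
X = (8.95840 − 0.440 × 11.96) / 0.560 = (8.95840 − 5.26240) / 0.560 = 3.69600 / 0.560 = 6.600

6.6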